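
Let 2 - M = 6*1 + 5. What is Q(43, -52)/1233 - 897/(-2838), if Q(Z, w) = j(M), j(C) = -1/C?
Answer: 3318949/10497762 ≈ 0.31616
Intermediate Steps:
M = -9 (M = 2 - (6*1 + 5) = 2 - (6 + 5) = 2 - 1*11 = 2 - 11 = -9)
Q(Z, w) = ⅑ (Q(Z, w) = -1/(-9) = -1*(-⅑) = ⅑)
Q(43, -52)/1233 - 897/(-2838) = (⅑)/1233 - 897/(-2838) = (⅑)*(1/1233) - 897*(-1/2838) = 1/11097 + 299/946 = 3318949/10497762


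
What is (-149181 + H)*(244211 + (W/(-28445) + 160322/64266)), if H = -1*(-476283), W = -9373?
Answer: 24338252997288906826/304674395 ≈ 7.9883e+10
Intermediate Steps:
H = 476283
(-149181 + H)*(244211 + (W/(-28445) + 160322/64266)) = (-149181 + 476283)*(244211 + (-9373/(-28445) + 160322/64266)) = 327102*(244211 + (-9373*(-1/28445) + 160322*(1/64266))) = 327102*(244211 + (9373/28445 + 80161/32133)) = 327102*(244211 + 2581362254/914023185) = 327102*(223217097394289/914023185) = 24338252997288906826/304674395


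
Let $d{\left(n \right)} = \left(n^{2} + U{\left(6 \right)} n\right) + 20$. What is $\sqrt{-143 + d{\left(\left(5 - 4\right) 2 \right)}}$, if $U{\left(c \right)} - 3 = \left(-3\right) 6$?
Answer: $i \sqrt{149} \approx 12.207 i$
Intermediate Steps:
$U{\left(c \right)} = -15$ ($U{\left(c \right)} = 3 - 18 = -15$)
$d{\left(n \right)} = 20 + n^{2} - 15 n$ ($d{\left(n \right)} = \left(n^{2} - 15 n\right) + 20 = 20 + n^{2} - 15 n$)
$\sqrt{-143 + d{\left(\left(5 - 4\right) 2 \right)}} = \sqrt{-143 + \left(20 + \left(\left(5 - 4\right) 2\right)^{2} - 15 \left(5 - 4\right) 2\right)} = \sqrt{-143 + \left(20 + \left(1 \cdot 2\right)^{2} - 15 \cdot 1 \cdot 2\right)} = \sqrt{-143 + \left(20 + 2^{2} - 30\right)} = \sqrt{-143 + \left(20 + 4 - 30\right)} = \sqrt{-143 - 6} = \sqrt{-149} = i \sqrt{149}$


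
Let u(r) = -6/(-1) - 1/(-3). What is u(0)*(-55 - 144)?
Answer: -3781/3 ≈ -1260.3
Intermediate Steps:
u(r) = 19/3 (u(r) = -6*(-1) - 1*(-1/3) = 6 + 1/3 = 19/3)
u(0)*(-55 - 144) = 19*(-55 - 144)/3 = (19/3)*(-199) = -3781/3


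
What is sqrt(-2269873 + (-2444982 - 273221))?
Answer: 2*I*sqrt(1247019) ≈ 2233.4*I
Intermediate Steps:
sqrt(-2269873 + (-2444982 - 273221)) = sqrt(-2269873 - 2718203) = sqrt(-4988076) = 2*I*sqrt(1247019)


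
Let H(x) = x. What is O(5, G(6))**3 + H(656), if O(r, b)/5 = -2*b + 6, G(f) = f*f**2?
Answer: -9663596344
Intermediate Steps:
G(f) = f**3
O(r, b) = 30 - 10*b (O(r, b) = 5*(-2*b + 6) = 5*(6 - 2*b) = 30 - 10*b)
O(5, G(6))**3 + H(656) = (30 - 10*6**3)**3 + 656 = (30 - 10*216)**3 + 656 = (30 - 2160)**3 + 656 = (-2130)**3 + 656 = -9663597000 + 656 = -9663596344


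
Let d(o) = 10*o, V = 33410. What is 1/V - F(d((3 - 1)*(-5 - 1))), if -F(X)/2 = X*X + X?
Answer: 954189601/33410 ≈ 28560.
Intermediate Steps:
F(X) = -2*X - 2*X² (F(X) = -2*(X*X + X) = -2*(X² + X) = -2*(X + X²) = -2*X - 2*X²)
1/V - F(d((3 - 1)*(-5 - 1))) = 1/33410 - (-2)*10*((3 - 1)*(-5 - 1))*(1 + 10*((3 - 1)*(-5 - 1))) = 1/33410 - (-2)*10*(2*(-6))*(1 + 10*(2*(-6))) = 1/33410 - (-2)*10*(-12)*(1 + 10*(-12)) = 1/33410 - (-2)*(-120)*(1 - 120) = 1/33410 - (-2)*(-120)*(-119) = 1/33410 - 1*(-28560) = 1/33410 + 28560 = 954189601/33410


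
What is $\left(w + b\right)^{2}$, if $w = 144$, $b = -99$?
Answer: $2025$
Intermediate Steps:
$\left(w + b\right)^{2} = \left(144 - 99\right)^{2} = 45^{2} = 2025$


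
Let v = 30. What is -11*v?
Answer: -330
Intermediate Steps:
-11*v = -11*30 = -330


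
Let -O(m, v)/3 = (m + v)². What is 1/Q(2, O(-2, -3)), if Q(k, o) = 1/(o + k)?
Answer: -73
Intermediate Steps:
O(m, v) = -3*(m + v)²
Q(k, o) = 1/(k + o)
1/Q(2, O(-2, -3)) = 1/(1/(2 - 3*(-2 - 3)²)) = 1/(1/(2 - 3*(-5)²)) = 1/(1/(2 - 3*25)) = 1/(1/(2 - 75)) = 1/(1/(-73)) = 1/(-1/73) = -73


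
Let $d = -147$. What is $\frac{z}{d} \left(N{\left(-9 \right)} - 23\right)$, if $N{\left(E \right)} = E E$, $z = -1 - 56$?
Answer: $\frac{1102}{49} \approx 22.49$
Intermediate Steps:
$z = -57$
$N{\left(E \right)} = E^{2}$
$\frac{z}{d} \left(N{\left(-9 \right)} - 23\right) = - \frac{57}{-147} \left(\left(-9\right)^{2} - 23\right) = \left(-57\right) \left(- \frac{1}{147}\right) \left(81 - 23\right) = \frac{19}{49} \cdot 58 = \frac{1102}{49}$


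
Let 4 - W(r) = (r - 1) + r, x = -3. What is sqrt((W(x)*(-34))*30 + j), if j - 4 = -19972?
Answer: 2*I*sqrt(7797) ≈ 176.6*I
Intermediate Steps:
W(r) = 5 - 2*r (W(r) = 4 - ((r - 1) + r) = 4 - ((-1 + r) + r) = 4 - (-1 + 2*r) = 4 + (1 - 2*r) = 5 - 2*r)
j = -19968 (j = 4 - 19972 = -19968)
sqrt((W(x)*(-34))*30 + j) = sqrt(((5 - 2*(-3))*(-34))*30 - 19968) = sqrt(((5 + 6)*(-34))*30 - 19968) = sqrt((11*(-34))*30 - 19968) = sqrt(-374*30 - 19968) = sqrt(-11220 - 19968) = sqrt(-31188) = 2*I*sqrt(7797)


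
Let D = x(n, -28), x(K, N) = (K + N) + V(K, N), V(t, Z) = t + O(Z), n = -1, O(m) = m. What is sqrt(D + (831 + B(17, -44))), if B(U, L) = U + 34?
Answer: 2*sqrt(206) ≈ 28.705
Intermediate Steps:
B(U, L) = 34 + U
V(t, Z) = Z + t (V(t, Z) = t + Z = Z + t)
x(K, N) = 2*K + 2*N (x(K, N) = (K + N) + (N + K) = (K + N) + (K + N) = 2*K + 2*N)
D = -58 (D = 2*(-1) + 2*(-28) = -2 - 56 = -58)
sqrt(D + (831 + B(17, -44))) = sqrt(-58 + (831 + (34 + 17))) = sqrt(-58 + (831 + 51)) = sqrt(-58 + 882) = sqrt(824) = 2*sqrt(206)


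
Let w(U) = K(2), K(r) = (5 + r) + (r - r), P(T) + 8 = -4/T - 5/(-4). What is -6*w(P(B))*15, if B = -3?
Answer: -630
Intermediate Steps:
P(T) = -27/4 - 4/T (P(T) = -8 + (-4/T - 5/(-4)) = -8 + (-4/T - 5*(-¼)) = -8 + (-4/T + 5/4) = -8 + (5/4 - 4/T) = -27/4 - 4/T)
K(r) = 5 + r (K(r) = (5 + r) + 0 = 5 + r)
w(U) = 7 (w(U) = 5 + 2 = 7)
-6*w(P(B))*15 = -6*7*15 = -42*15 = -630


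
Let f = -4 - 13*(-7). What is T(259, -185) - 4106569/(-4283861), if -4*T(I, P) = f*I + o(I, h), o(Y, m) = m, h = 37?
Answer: -48335158247/8567722 ≈ -5641.5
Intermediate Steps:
f = 87 (f = -4 + 91 = 87)
T(I, P) = -37/4 - 87*I/4 (T(I, P) = -(87*I + 37)/4 = -(37 + 87*I)/4 = -37/4 - 87*I/4)
T(259, -185) - 4106569/(-4283861) = (-37/4 - 87/4*259) - 4106569/(-4283861) = (-37/4 - 22533/4) - 4106569*(-1/4283861) = -11285/2 + 4106569/4283861 = -48335158247/8567722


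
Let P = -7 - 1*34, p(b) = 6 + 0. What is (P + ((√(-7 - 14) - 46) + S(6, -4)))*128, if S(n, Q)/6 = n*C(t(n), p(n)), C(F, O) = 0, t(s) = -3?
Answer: -11136 + 128*I*√21 ≈ -11136.0 + 586.57*I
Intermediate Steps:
p(b) = 6
P = -41 (P = -7 - 34 = -41)
S(n, Q) = 0 (S(n, Q) = 6*(n*0) = 6*0 = 0)
(P + ((√(-7 - 14) - 46) + S(6, -4)))*128 = (-41 + ((√(-7 - 14) - 46) + 0))*128 = (-41 + ((√(-21) - 46) + 0))*128 = (-41 + ((I*√21 - 46) + 0))*128 = (-41 + ((-46 + I*√21) + 0))*128 = (-41 + (-46 + I*√21))*128 = (-87 + I*√21)*128 = -11136 + 128*I*√21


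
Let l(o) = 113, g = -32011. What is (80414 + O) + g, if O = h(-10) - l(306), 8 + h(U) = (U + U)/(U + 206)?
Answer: 2365813/49 ≈ 48282.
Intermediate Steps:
h(U) = -8 + 2*U/(206 + U) (h(U) = -8 + (U + U)/(U + 206) = -8 + (2*U)/(206 + U) = -8 + 2*U/(206 + U))
O = -5934/49 (O = 2*(-824 - 3*(-10))/(206 - 10) - 1*113 = 2*(-824 + 30)/196 - 113 = 2*(1/196)*(-794) - 113 = -397/49 - 113 = -5934/49 ≈ -121.10)
(80414 + O) + g = (80414 - 5934/49) - 32011 = 3934352/49 - 32011 = 2365813/49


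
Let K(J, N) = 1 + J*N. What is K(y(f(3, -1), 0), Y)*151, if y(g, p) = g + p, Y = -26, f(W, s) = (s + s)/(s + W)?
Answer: 4077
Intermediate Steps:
f(W, s) = 2*s/(W + s) (f(W, s) = (2*s)/(W + s) = 2*s/(W + s))
K(y(f(3, -1), 0), Y)*151 = (1 + (2*(-1)/(3 - 1) + 0)*(-26))*151 = (1 + (2*(-1)/2 + 0)*(-26))*151 = (1 + (2*(-1)*(1/2) + 0)*(-26))*151 = (1 + (-1 + 0)*(-26))*151 = (1 - 1*(-26))*151 = (1 + 26)*151 = 27*151 = 4077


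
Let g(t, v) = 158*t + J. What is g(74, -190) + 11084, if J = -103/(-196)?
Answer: 4464199/196 ≈ 22777.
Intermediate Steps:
J = 103/196 (J = -103*(-1/196) = 103/196 ≈ 0.52551)
g(t, v) = 103/196 + 158*t (g(t, v) = 158*t + 103/196 = 103/196 + 158*t)
g(74, -190) + 11084 = (103/196 + 158*74) + 11084 = (103/196 + 11692) + 11084 = 2291735/196 + 11084 = 4464199/196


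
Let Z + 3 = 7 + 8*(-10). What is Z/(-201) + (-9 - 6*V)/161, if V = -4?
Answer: 15251/32361 ≈ 0.47128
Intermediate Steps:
Z = -76 (Z = -3 + (7 + 8*(-10)) = -3 + (7 - 80) = -3 - 73 = -76)
Z/(-201) + (-9 - 6*V)/161 = -76/(-201) + (-9 - 6*(-4))/161 = -76*(-1/201) + (-9 + 24)*(1/161) = 76/201 + 15*(1/161) = 76/201 + 15/161 = 15251/32361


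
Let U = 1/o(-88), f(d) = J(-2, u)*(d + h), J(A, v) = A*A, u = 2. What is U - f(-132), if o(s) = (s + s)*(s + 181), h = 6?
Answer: 8249471/16368 ≈ 504.00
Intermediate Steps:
J(A, v) = A²
o(s) = 2*s*(181 + s) (o(s) = (2*s)*(181 + s) = 2*s*(181 + s))
f(d) = 24 + 4*d (f(d) = (-2)²*(d + 6) = 4*(6 + d) = 24 + 4*d)
U = -1/16368 (U = 1/(2*(-88)*(181 - 88)) = 1/(2*(-88)*93) = 1/(-16368) = -1/16368 ≈ -6.1095e-5)
U - f(-132) = -1/16368 - (24 + 4*(-132)) = -1/16368 - (24 - 528) = -1/16368 - 1*(-504) = -1/16368 + 504 = 8249471/16368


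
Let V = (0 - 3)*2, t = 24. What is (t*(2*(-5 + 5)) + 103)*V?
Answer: -618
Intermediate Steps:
V = -6 (V = -3*2 = -6)
(t*(2*(-5 + 5)) + 103)*V = (24*(2*(-5 + 5)) + 103)*(-6) = (24*(2*0) + 103)*(-6) = (24*0 + 103)*(-6) = (0 + 103)*(-6) = 103*(-6) = -618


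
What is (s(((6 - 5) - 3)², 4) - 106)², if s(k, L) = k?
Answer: 10404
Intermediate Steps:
(s(((6 - 5) - 3)², 4) - 106)² = (((6 - 5) - 3)² - 106)² = ((1 - 3)² - 106)² = ((-2)² - 106)² = (4 - 106)² = (-102)² = 10404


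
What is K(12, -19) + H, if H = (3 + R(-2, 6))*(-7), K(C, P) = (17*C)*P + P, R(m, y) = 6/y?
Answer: -3923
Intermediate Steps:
K(C, P) = P + 17*C*P (K(C, P) = 17*C*P + P = P + 17*C*P)
H = -28 (H = (3 + 6/6)*(-7) = (3 + 6*(⅙))*(-7) = (3 + 1)*(-7) = 4*(-7) = -28)
K(12, -19) + H = -19*(1 + 17*12) - 28 = -19*(1 + 204) - 28 = -19*205 - 28 = -3895 - 28 = -3923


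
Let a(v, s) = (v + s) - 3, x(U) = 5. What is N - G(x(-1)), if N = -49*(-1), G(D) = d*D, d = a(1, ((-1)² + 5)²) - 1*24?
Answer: -1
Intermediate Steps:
a(v, s) = -3 + s + v (a(v, s) = (s + v) - 3 = -3 + s + v)
d = 10 (d = (-3 + ((-1)² + 5)² + 1) - 1*24 = (-3 + (1 + 5)² + 1) - 24 = (-3 + 6² + 1) - 24 = (-3 + 36 + 1) - 24 = 34 - 24 = 10)
G(D) = 10*D
N = 49
N - G(x(-1)) = 49 - 10*5 = 49 - 1*50 = 49 - 50 = -1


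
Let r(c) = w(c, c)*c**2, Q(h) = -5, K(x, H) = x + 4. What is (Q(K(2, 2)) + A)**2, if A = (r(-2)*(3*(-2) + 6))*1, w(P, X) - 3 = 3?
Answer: 25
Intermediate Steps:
K(x, H) = 4 + x
w(P, X) = 6 (w(P, X) = 3 + 3 = 6)
r(c) = 6*c**2
A = 0 (A = ((6*(-2)**2)*(3*(-2) + 6))*1 = ((6*4)*(-6 + 6))*1 = (24*0)*1 = 0*1 = 0)
(Q(K(2, 2)) + A)**2 = (-5 + 0)**2 = (-5)**2 = 25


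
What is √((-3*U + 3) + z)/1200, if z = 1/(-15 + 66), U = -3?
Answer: √31263/61200 ≈ 0.0028891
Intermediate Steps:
z = 1/51 ≈ 0.019608
√((-3*U + 3) + z)/1200 = √((-3*(-3) + 3) + 1/51)/1200 = √((9 + 3) + 1/51)*(1/1200) = √(12 + 1/51)*(1/1200) = √(613/51)*(1/1200) = (√31263/51)*(1/1200) = √31263/61200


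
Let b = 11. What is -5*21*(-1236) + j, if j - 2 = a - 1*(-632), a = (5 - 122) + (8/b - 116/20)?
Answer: 7166056/55 ≈ 1.3029e+5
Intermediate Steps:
a = -6714/55 (a = (5 - 122) + (8/11 - 116/20) = -117 + (8*(1/11) - 116*1/20) = -117 + (8/11 - 29/5) = -117 - 279/55 = -6714/55 ≈ -122.07)
j = 28156/55 (j = 2 + (-6714/55 - 1*(-632)) = 2 + (-6714/55 + 632) = 2 + 28046/55 = 28156/55 ≈ 511.93)
-5*21*(-1236) + j = -5*21*(-1236) + 28156/55 = -105*(-1236) + 28156/55 = 129780 + 28156/55 = 7166056/55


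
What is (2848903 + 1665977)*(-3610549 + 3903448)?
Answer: 1322403837120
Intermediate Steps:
(2848903 + 1665977)*(-3610549 + 3903448) = 4514880*292899 = 1322403837120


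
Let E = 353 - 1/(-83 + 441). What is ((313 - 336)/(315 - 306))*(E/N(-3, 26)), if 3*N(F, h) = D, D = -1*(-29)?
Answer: -2906579/31146 ≈ -93.321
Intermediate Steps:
D = 29
E = 126373/358 (E = 353 - 1/358 = 126373/358 ≈ 353.00)
N(F, h) = 29/3 (N(F, h) = (⅓)*29 = 29/3)
((313 - 336)/(315 - 306))*(E/N(-3, 26)) = ((313 - 336)/(315 - 306))*(126373/(358*(29/3))) = (-23/9)*((126373/358)*(3/29)) = -23*⅑*(379119/10382) = -23/9*379119/10382 = -2906579/31146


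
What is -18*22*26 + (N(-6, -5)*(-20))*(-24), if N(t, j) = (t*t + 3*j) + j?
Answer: -2616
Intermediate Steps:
N(t, j) = t² + 4*j (N(t, j) = (t² + 3*j) + j = t² + 4*j)
-18*22*26 + (N(-6, -5)*(-20))*(-24) = -18*22*26 + (((-6)² + 4*(-5))*(-20))*(-24) = -396*26 + ((36 - 20)*(-20))*(-24) = -10296 + (16*(-20))*(-24) = -10296 - 320*(-24) = -10296 + 7680 = -2616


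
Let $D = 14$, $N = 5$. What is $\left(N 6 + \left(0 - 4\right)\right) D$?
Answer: $364$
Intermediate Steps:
$\left(N 6 + \left(0 - 4\right)\right) D = \left(5 \cdot 6 + \left(0 - 4\right)\right) 14 = \left(30 + \left(0 - 4\right)\right) 14 = \left(30 - 4\right) 14 = 26 \cdot 14 = 364$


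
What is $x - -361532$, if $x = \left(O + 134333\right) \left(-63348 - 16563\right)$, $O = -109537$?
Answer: $-1981111624$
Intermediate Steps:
$x = -1981473156$ ($x = \left(-109537 + 134333\right) \left(-63348 - 16563\right) = 24796 \left(-79911\right) = -1981473156$)
$x - -361532 = -1981473156 - -361532 = -1981473156 + 361532 = -1981111624$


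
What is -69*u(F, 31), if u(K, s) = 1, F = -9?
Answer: -69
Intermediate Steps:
-69*u(F, 31) = -69*1 = -69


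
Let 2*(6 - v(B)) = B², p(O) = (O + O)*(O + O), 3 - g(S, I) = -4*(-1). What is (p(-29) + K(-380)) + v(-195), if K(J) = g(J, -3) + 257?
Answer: -30773/2 ≈ -15387.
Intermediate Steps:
g(S, I) = -1 (g(S, I) = 3 - (-4)*(-1) = 3 - 1*4 = 3 - 4 = -1)
p(O) = 4*O² (p(O) = (2*O)*(2*O) = 4*O²)
K(J) = 256 (K(J) = -1 + 257 = 256)
v(B) = 6 - B²/2
(p(-29) + K(-380)) + v(-195) = (4*(-29)² + 256) + (6 - ½*(-195)²) = (4*841 + 256) + (6 - ½*38025) = (3364 + 256) + (6 - 38025/2) = 3620 - 38013/2 = -30773/2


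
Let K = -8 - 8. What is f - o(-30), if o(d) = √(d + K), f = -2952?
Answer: -2952 - I*√46 ≈ -2952.0 - 6.7823*I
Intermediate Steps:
K = -16
o(d) = √(-16 + d) (o(d) = √(d - 16) = √(-16 + d))
f - o(-30) = -2952 - √(-16 - 30) = -2952 - √(-46) = -2952 - I*√46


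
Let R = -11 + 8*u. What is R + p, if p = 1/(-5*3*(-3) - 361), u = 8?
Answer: 16747/316 ≈ 52.997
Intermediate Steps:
R = 53 (R = -11 + 8*8 = -11 + 64 = 53)
p = -1/316 (p = 1/(-15*(-3) - 361) = 1/(45 - 361) = 1/(-316) = -1/316 ≈ -0.0031646)
R + p = 53 - 1/316 = 16747/316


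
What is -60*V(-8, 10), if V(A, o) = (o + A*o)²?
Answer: -294000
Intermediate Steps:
-60*V(-8, 10) = -60*10²*(1 - 8)² = -6000*(-7)² = -6000*49 = -60*4900 = -294000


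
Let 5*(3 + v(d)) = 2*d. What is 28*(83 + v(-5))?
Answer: 2184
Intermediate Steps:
v(d) = -3 + 2*d/5 (v(d) = -3 + (2*d)/5 = -3 + 2*d/5)
28*(83 + v(-5)) = 28*(83 + (-3 + (⅖)*(-5))) = 28*(83 + (-3 - 2)) = 28*(83 - 5) = 28*78 = 2184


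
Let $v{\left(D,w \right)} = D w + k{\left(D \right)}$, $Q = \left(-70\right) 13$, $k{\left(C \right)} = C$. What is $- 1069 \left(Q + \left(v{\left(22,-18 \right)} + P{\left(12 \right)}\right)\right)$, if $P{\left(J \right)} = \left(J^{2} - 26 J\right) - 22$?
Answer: $1575706$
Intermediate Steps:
$P{\left(J \right)} = -22 + J^{2} - 26 J$
$Q = -910$
$v{\left(D,w \right)} = D + D w$ ($v{\left(D,w \right)} = D w + D = D + D w$)
$- 1069 \left(Q + \left(v{\left(22,-18 \right)} + P{\left(12 \right)}\right)\right) = - 1069 \left(-910 + \left(22 \left(1 - 18\right) - \left(334 - 144\right)\right)\right) = - 1069 \left(-910 + \left(22 \left(-17\right) - 190\right)\right) = - 1069 \left(-910 - 564\right) = \left(-1069\right) \left(-1474\right) = 1575706$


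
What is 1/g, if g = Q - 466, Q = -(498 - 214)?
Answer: -1/750 ≈ -0.0013333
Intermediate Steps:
Q = -284 (Q = -1*284 = -284)
g = -750 (g = -284 - 466 = -750)
1/g = 1/(-750) = -1/750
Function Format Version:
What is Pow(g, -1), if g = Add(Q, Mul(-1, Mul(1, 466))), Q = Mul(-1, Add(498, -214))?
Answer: Rational(-1, 750) ≈ -0.0013333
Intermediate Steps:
Q = -284 (Q = Mul(-1, 284) = -284)
g = -750 (g = Add(-284, Mul(-1, Mul(1, 466))) = Add(-284, Mul(-1, 466)) = Add(-284, -466) = -750)
Pow(g, -1) = Pow(-750, -1) = Rational(-1, 750)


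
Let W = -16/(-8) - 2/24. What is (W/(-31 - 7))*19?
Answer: -23/24 ≈ -0.95833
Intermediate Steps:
W = 23/12 (W = -16*(-1/8) - 2*1/24 = 2 - 1/12 = 23/12 ≈ 1.9167)
(W/(-31 - 7))*19 = (23/(12*(-31 - 7)))*19 = ((23/12)/(-38))*19 = ((23/12)*(-1/38))*19 = -23/456*19 = -23/24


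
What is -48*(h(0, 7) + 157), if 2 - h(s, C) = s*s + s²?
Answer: -7632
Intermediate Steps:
h(s, C) = 2 - 2*s² (h(s, C) = 2 - (s*s + s²) = 2 - (s² + s²) = 2 - 2*s²)
-48*(h(0, 7) + 157) = -48*((2 - 2*0²) + 157) = -48*((2 - 2*0) + 157) = -48*((2 + 0) + 157) = -48*(2 + 157) = -48*159 = -7632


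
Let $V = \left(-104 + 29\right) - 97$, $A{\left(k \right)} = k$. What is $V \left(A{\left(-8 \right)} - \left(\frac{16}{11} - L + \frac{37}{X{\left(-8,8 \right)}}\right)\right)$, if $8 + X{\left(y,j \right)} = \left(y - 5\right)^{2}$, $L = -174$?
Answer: $\frac{55952460}{1771} \approx 31594.0$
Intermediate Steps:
$X{\left(y,j \right)} = -8 + \left(-5 + y\right)^{2}$ ($X{\left(y,j \right)} = -8 + \left(y - 5\right)^{2} = -8 + \left(-5 + y\right)^{2}$)
$V = -172$ ($V = -75 - 97 = -172$)
$V \left(A{\left(-8 \right)} - \left(\frac{16}{11} - L + \frac{37}{X{\left(-8,8 \right)}}\right)\right) = - 172 \left(-8 - \left(174 + \frac{16}{11} + \frac{37}{-8 + \left(-5 - 8\right)^{2}}\right)\right) = - 172 \left(-8 - \left(174 + \frac{16}{11} + \frac{37}{-8 + \left(-13\right)^{2}}\right)\right) = - 172 \left(-8 - \left(\frac{1930}{11} + \frac{37}{-8 + 169}\right)\right) = - 172 \left(-8 - \left(\frac{1930}{11} + \frac{37}{161}\right)\right) = - 172 \left(-8 - \frac{311137}{1771}\right) = \left(-172\right) \left(- \frac{325305}{1771}\right) = \frac{55952460}{1771}$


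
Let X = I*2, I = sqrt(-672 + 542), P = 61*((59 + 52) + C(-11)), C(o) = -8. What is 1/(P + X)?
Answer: 6283/39476609 - 2*I*sqrt(130)/39476609 ≈ 0.00015916 - 5.7765e-7*I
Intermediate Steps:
P = 6283 (P = 61*((59 + 52) - 8) = 61*(111 - 8) = 61*103 = 6283)
I = I*sqrt(130) (I = sqrt(-130) = I*sqrt(130) ≈ 11.402*I)
X = 2*I*sqrt(130) (X = (I*sqrt(130))*2 = 2*I*sqrt(130) ≈ 22.803*I)
1/(P + X) = 1/(6283 + 2*I*sqrt(130))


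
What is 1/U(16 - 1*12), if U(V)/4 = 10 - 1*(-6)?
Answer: 1/64 ≈ 0.015625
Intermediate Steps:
U(V) = 64 (U(V) = 4*(10 - 1*(-6)) = 4*(10 + 6) = 4*16 = 64)
1/U(16 - 1*12) = 1/64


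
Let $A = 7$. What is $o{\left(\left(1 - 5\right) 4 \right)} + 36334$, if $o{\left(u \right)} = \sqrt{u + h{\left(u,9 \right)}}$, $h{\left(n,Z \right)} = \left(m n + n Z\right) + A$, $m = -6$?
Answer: $36334 + i \sqrt{57} \approx 36334.0 + 7.5498 i$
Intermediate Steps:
$h{\left(n,Z \right)} = 7 - 6 n + Z n$ ($h{\left(n,Z \right)} = \left(- 6 n + n Z\right) + 7 = \left(- 6 n + Z n\right) + 7 = 7 - 6 n + Z n$)
$o{\left(u \right)} = \sqrt{7 + 4 u}$ ($o{\left(u \right)} = \sqrt{u + \left(7 - 6 u + 9 u\right)} = \sqrt{u + \left(7 + 3 u\right)} = \sqrt{7 + 4 u}$)
$o{\left(\left(1 - 5\right) 4 \right)} + 36334 = \sqrt{7 + 4 \left(1 - 5\right) 4} + 36334 = \sqrt{7 + 4 \left(\left(-4\right) 4\right)} + 36334 = \sqrt{7 + 4 \left(-16\right)} + 36334 = \sqrt{7 - 64} + 36334 = \sqrt{-57} + 36334 = i \sqrt{57} + 36334 = 36334 + i \sqrt{57}$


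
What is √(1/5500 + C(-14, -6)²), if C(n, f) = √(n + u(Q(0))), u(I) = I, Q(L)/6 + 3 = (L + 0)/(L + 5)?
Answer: I*√9679945/550 ≈ 5.6568*I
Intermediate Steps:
Q(L) = -18 + 6*L/(5 + L) (Q(L) = -18 + 6*((L + 0)/(L + 5)) = -18 + 6*(L/(5 + L)) = -18 + 6*L/(5 + L))
C(n, f) = √(-18 + n) (C(n, f) = √(n + 6*(-15 - 2*0)/(5 + 0)) = √(n + 6*(-15 + 0)/5) = √(n + 6*(⅕)*(-15)) = √(n - 18) = √(-18 + n))
√(1/5500 + C(-14, -6)²) = √(1/5500 + (√(-18 - 14))²) = √(1/5500 + (√(-32))²) = √(1/5500 + (4*I*√2)²) = √(1/5500 - 32) = √(-175999/5500) = I*√9679945/550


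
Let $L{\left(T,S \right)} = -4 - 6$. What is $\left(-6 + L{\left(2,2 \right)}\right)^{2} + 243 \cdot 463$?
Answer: $112765$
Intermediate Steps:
$L{\left(T,S \right)} = -10$ ($L{\left(T,S \right)} = -4 - 6 = -10$)
$\left(-6 + L{\left(2,2 \right)}\right)^{2} + 243 \cdot 463 = \left(-6 - 10\right)^{2} + 243 \cdot 463 = \left(-16\right)^{2} + 112509 = 256 + 112509 = 112765$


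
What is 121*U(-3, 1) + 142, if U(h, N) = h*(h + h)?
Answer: 2320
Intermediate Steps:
U(h, N) = 2*h² (U(h, N) = h*(2*h) = 2*h²)
121*U(-3, 1) + 142 = 121*(2*(-3)²) + 142 = 121*(2*9) + 142 = 121*18 + 142 = 2178 + 142 = 2320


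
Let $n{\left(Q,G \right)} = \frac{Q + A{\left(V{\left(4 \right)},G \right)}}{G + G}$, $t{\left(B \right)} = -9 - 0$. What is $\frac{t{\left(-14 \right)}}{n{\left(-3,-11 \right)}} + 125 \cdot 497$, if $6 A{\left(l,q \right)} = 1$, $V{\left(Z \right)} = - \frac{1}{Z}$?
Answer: $\frac{1054937}{17} \approx 62055.0$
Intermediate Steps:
$t{\left(B \right)} = -9$ ($t{\left(B \right)} = -9 + 0 = -9$)
$A{\left(l,q \right)} = \frac{1}{6}$ ($A{\left(l,q \right)} = \frac{1}{6} \cdot 1 = \frac{1}{6}$)
$n{\left(Q,G \right)} = \frac{\frac{1}{6} + Q}{2 G}$ ($n{\left(Q,G \right)} = \frac{Q + \frac{1}{6}}{G + G} = \frac{\frac{1}{6} + Q}{2 G}$)
$\frac{t{\left(-14 \right)}}{n{\left(-3,-11 \right)}} + 125 \cdot 497 = - \frac{9}{\frac{1}{12} \frac{1}{-11} \left(1 + 6 \left(-3\right)\right)} + 125 \cdot 497 = - \frac{9}{\frac{1}{12} \left(- \frac{1}{11}\right) \left(1 - 18\right)} + 62125 = - \frac{9}{\frac{1}{12} \left(- \frac{1}{11}\right) \left(-17\right)} + 62125 = - \frac{9}{\frac{17}{132}} + 62125 = \left(-9\right) \frac{132}{17} + 62125 = - \frac{1188}{17} + 62125 = \frac{1054937}{17}$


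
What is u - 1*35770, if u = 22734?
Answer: -13036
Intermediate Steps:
u - 1*35770 = 22734 - 1*35770 = 22734 - 35770 = -13036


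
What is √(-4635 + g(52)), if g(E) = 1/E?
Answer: I*√3133247/26 ≈ 68.081*I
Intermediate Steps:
g(E) = 1/E
√(-4635 + g(52)) = √(-4635 + 1/52) = √(-241019/52) = I*√3133247/26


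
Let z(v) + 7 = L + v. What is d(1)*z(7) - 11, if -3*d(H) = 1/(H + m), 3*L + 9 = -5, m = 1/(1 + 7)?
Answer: -779/81 ≈ -9.6173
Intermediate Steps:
m = ⅛ (m = 1/8 = ⅛ ≈ 0.12500)
L = -14/3 (L = -3 + (⅓)*(-5) = -3 - 5/3 = -14/3 ≈ -4.6667)
z(v) = -35/3 + v (z(v) = -7 + (-14/3 + v) = -35/3 + v)
d(H) = -1/(3*(⅛ + H)) (d(H) = -1/(3*(H + ⅛)) = -1/(3*(⅛ + H)))
d(1)*z(7) - 11 = (-8/(3 + 24*1))*(-35/3 + 7) - 11 = -8/(3 + 24)*(-14/3) - 11 = -8/27*(-14/3) - 11 = 112/81 - 11 = -779/81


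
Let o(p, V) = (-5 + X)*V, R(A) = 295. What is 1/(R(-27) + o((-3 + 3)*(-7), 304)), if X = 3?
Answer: -1/313 ≈ -0.0031949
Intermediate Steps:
o(p, V) = -2*V (o(p, V) = (-5 + 3)*V = -2*V)
1/(R(-27) + o((-3 + 3)*(-7), 304)) = 1/(295 - 2*304) = 1/(295 - 608) = 1/(-313) = -1/313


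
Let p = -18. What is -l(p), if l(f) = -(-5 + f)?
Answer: -23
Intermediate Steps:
l(f) = 5 - f
-l(p) = -(5 - 1*(-18)) = -(5 + 18) = -1*23 = -23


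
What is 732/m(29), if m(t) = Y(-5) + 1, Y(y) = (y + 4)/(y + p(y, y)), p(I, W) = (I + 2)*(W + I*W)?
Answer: 7930/11 ≈ 720.91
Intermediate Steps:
p(I, W) = (2 + I)*(W + I*W)
Y(y) = (4 + y)/(y + y*(2 + y² + 3*y)) (Y(y) = (y + 4)/(y + y*(2 + y² + 3*y)) = (4 + y)/(y + y*(2 + y² + 3*y)))
m(t) = 66/65 (m(t) = (4 - 5)/((-5)*(3 + (-5)² + 3*(-5))) + 1 = -⅕*(-1)/(3 + 25 - 15) + 1 = -⅕*(-1)/13 + 1 = -⅕*1/13*(-1) + 1 = 1/65 + 1 = 66/65)
732/m(29) = 732/(66/65) = 732*(65/66) = 7930/11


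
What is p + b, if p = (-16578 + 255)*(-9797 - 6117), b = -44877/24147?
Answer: 2090842207919/8049 ≈ 2.5976e+8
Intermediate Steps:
b = -14959/8049 (b = -44877*1/24147 = -14959/8049 ≈ -1.8585)
p = 259764222 (p = -16323*(-15914) = 259764222)
p + b = 259764222 - 14959/8049 = 2090842207919/8049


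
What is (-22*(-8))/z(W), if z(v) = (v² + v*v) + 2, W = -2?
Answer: 88/5 ≈ 17.600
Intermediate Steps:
z(v) = 2 + 2*v² (z(v) = (v² + v²) + 2 = 2*v² + 2 = 2 + 2*v²)
(-22*(-8))/z(W) = (-22*(-8))/(2 + 2*(-2)²) = 176/(2 + 2*4) = 176/(2 + 8) = 176/10 = (⅒)*176 = 88/5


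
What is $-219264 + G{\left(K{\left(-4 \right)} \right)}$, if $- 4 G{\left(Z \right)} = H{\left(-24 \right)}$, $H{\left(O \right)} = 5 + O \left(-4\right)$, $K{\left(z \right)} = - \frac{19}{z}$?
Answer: $- \frac{877157}{4} \approx -2.1929 \cdot 10^{5}$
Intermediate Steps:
$H{\left(O \right)} = 5 - 4 O$
$G{\left(Z \right)} = - \frac{101}{4}$ ($G{\left(Z \right)} = - \frac{5 - -96}{4} = - \frac{5 + 96}{4} = \left(- \frac{1}{4}\right) 101 = - \frac{101}{4}$)
$-219264 + G{\left(K{\left(-4 \right)} \right)} = -219264 - \frac{101}{4} = - \frac{877157}{4}$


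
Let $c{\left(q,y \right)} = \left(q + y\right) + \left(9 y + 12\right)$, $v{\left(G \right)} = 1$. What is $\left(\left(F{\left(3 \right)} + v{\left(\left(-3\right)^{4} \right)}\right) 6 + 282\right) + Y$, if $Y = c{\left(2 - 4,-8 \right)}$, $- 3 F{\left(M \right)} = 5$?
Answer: $208$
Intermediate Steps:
$F{\left(M \right)} = - \frac{5}{3}$ ($F{\left(M \right)} = \left(- \frac{1}{3}\right) 5 = - \frac{5}{3}$)
$c{\left(q,y \right)} = 12 + q + 10 y$ ($c{\left(q,y \right)} = \left(q + y\right) + \left(12 + 9 y\right) = 12 + q + 10 y$)
$Y = -70$ ($Y = 12 + \left(2 - 4\right) + 10 \left(-8\right) = 12 + \left(2 - 4\right) - 80 = 12 - 2 - 80 = -70$)
$\left(\left(F{\left(3 \right)} + v{\left(\left(-3\right)^{4} \right)}\right) 6 + 282\right) + Y = \left(\left(- \frac{5}{3} + 1\right) 6 + 282\right) - 70 = \left(\left(- \frac{2}{3}\right) 6 + 282\right) - 70 = \left(-4 + 282\right) - 70 = 278 - 70 = 208$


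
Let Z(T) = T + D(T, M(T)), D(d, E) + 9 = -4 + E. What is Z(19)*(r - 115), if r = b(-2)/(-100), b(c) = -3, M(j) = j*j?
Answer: -4219399/100 ≈ -42194.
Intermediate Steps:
M(j) = j**2
r = 3/100 (r = -3/(-100) = -3*(-1/100) = 3/100 ≈ 0.030000)
D(d, E) = -13 + E (D(d, E) = -9 + (-4 + E) = -13 + E)
Z(T) = -13 + T + T**2 (Z(T) = T + (-13 + T**2) = -13 + T + T**2)
Z(19)*(r - 115) = (-13 + 19 + 19**2)*(3/100 - 115) = (-13 + 19 + 361)*(-11497/100) = 367*(-11497/100) = -4219399/100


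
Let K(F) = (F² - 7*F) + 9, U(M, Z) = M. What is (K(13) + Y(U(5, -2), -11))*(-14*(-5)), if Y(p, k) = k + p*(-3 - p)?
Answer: 2520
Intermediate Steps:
K(F) = 9 + F² - 7*F
(K(13) + Y(U(5, -2), -11))*(-14*(-5)) = ((9 + 13² - 7*13) + (-11 - 1*5² - 3*5))*(-14*(-5)) = ((9 + 169 - 91) + (-11 - 1*25 - 15))*70 = (87 + (-11 - 25 - 15))*70 = (87 - 51)*70 = 36*70 = 2520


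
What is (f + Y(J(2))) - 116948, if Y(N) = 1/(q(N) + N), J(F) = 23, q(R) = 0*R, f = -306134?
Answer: -9730885/23 ≈ -4.2308e+5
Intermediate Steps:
q(R) = 0
Y(N) = 1/N (Y(N) = 1/(0 + N) = 1/N)
(f + Y(J(2))) - 116948 = (-306134 + 1/23) - 116948 = -7041081/23 - 116948 = -9730885/23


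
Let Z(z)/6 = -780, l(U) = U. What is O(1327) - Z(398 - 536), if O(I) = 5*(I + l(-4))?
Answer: 11295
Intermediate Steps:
Z(z) = -4680 (Z(z) = 6*(-780) = -4680)
O(I) = -20 + 5*I (O(I) = 5*(I - 4) = 5*(-4 + I) = -20 + 5*I)
O(1327) - Z(398 - 536) = (-20 + 5*1327) - 1*(-4680) = (-20 + 6635) + 4680 = 6615 + 4680 = 11295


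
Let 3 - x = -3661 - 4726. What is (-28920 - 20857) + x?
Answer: -41387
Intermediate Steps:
x = 8390 (x = 3 - (-3661 - 4726) = 3 - 1*(-8387) = 3 + 8387 = 8390)
(-28920 - 20857) + x = (-28920 - 20857) + 8390 = -49777 + 8390 = -41387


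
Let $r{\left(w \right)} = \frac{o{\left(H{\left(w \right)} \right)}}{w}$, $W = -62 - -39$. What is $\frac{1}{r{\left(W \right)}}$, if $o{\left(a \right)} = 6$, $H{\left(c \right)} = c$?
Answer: $- \frac{23}{6} \approx -3.8333$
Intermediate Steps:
$W = -23$ ($W = -62 + 39 = -23$)
$r{\left(w \right)} = \frac{6}{w}$
$\frac{1}{r{\left(W \right)}} = \frac{1}{6 \frac{1}{-23}} = \frac{1}{6 \left(- \frac{1}{23}\right)} = \frac{1}{- \frac{6}{23}} = - \frac{23}{6}$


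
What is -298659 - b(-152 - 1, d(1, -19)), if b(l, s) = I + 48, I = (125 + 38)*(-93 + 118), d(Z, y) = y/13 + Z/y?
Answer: -302782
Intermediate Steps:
d(Z, y) = y/13 + Z/y (d(Z, y) = y*(1/13) + Z/y = y/13 + Z/y)
I = 4075 (I = 163*25 = 4075)
b(l, s) = 4123 (b(l, s) = 4075 + 48 = 4123)
-298659 - b(-152 - 1, d(1, -19)) = -298659 - 1*4123 = -298659 - 4123 = -302782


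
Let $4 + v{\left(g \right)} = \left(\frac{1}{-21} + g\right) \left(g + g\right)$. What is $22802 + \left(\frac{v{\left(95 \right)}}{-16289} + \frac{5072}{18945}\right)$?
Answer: $\frac{49254285443686}{2160165735} \approx 22801.0$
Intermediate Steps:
$v{\left(g \right)} = -4 + 2 g \left(- \frac{1}{21} + g\right)$ ($v{\left(g \right)} = -4 + \left(\frac{1}{-21} + g\right) \left(g + g\right) = -4 + \left(- \frac{1}{21} + g\right) 2 g = -4 + 2 g \left(- \frac{1}{21} + g\right)$)
$22802 + \left(\frac{v{\left(95 \right)}}{-16289} + \frac{5072}{18945}\right) = 22802 + \left(\frac{-4 + 2 \cdot 95^{2} - \frac{190}{21}}{-16289} + \frac{5072}{18945}\right) = 22802 + \left(\left(-4 + 2 \cdot 9025 - \frac{190}{21}\right) \left(- \frac{1}{16289}\right) + 5072 \cdot \frac{1}{18945}\right) = 22802 + \left(\left(-4 + 18050 - \frac{190}{21}\right) \left(- \frac{1}{16289}\right) + \frac{5072}{18945}\right) = 22802 + \left(\frac{378776}{21} \left(- \frac{1}{16289}\right) + \frac{5072}{18945}\right) = 22802 + \left(- \frac{378776}{342069} + \frac{5072}{18945}\right) = 22802 - \frac{1813645784}{2160165735} = \frac{49254285443686}{2160165735}$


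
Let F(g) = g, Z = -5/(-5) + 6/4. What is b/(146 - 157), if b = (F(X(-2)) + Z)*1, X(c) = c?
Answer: -1/22 ≈ -0.045455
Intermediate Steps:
Z = 5/2 (Z = -5*(-1/5) + 6*(1/4) = 1 + 3/2 = 5/2 ≈ 2.5000)
b = 1/2 (b = (-2 + 5/2)*1 = (1/2)*1 = 1/2 ≈ 0.50000)
b/(146 - 157) = (1/2)/(146 - 157) = (1/2)/(-11) = -1/11*1/2 = -1/22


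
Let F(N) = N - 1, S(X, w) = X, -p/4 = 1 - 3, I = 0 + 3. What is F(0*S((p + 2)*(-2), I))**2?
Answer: 1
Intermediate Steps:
I = 3
p = 8 (p = -4*(1 - 3) = -4*(-2) = 8)
F(N) = -1 + N
F(0*S((p + 2)*(-2), I))**2 = (-1 + 0*((8 + 2)*(-2)))**2 = (-1 + 0*(10*(-2)))**2 = (-1 + 0*(-20))**2 = (-1 + 0)**2 = (-1)**2 = 1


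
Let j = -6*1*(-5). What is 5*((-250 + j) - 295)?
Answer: -2575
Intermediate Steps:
j = 30 (j = -6*(-5) = 30)
5*((-250 + j) - 295) = 5*((-250 + 30) - 295) = 5*(-220 - 295) = 5*(-515) = -2575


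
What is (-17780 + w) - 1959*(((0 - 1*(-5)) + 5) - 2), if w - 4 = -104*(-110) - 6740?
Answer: -28748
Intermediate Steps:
w = 4704 (w = 4 + (-104*(-110) - 6740) = 4 + (11440 - 6740) = 4 + 4700 = 4704)
(-17780 + w) - 1959*(((0 - 1*(-5)) + 5) - 2) = (-17780 + 4704) - 1959*(((0 - 1*(-5)) + 5) - 2) = -13076 - 1959*(((0 + 5) + 5) - 2) = -13076 - 1959*((5 + 5) - 2) = -13076 - 1959*(10 - 2) = -13076 - 1959*8 = -13076 - 15672 = -28748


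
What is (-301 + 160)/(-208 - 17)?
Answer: 47/75 ≈ 0.62667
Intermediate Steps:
(-301 + 160)/(-208 - 17) = -141/(-225) = -141*(-1/225) = 47/75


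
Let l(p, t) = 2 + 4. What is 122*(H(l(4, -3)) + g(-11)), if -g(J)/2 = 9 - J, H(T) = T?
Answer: -4148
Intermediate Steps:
l(p, t) = 6
g(J) = -18 + 2*J (g(J) = -2*(9 - J) = -18 + 2*J)
122*(H(l(4, -3)) + g(-11)) = 122*(6 + (-18 + 2*(-11))) = 122*(6 + (-18 - 22)) = 122*(6 - 40) = 122*(-34) = -4148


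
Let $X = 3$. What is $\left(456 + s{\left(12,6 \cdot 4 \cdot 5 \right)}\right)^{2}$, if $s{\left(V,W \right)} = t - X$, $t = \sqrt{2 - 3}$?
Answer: $\left(453 + i\right)^{2} \approx 2.0521 \cdot 10^{5} + 906.0 i$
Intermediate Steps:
$t = i$ ($t = \sqrt{-1} = i \approx 1.0 i$)
$s{\left(V,W \right)} = -3 + i$ ($s{\left(V,W \right)} = i - 3 = -3 + i$)
$\left(456 + s{\left(12,6 \cdot 4 \cdot 5 \right)}\right)^{2} = \left(456 - \left(3 - i\right)\right)^{2} = \left(453 + i\right)^{2}$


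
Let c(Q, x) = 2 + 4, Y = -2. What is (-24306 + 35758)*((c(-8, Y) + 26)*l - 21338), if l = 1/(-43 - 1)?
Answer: -2688082152/11 ≈ -2.4437e+8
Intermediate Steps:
c(Q, x) = 6
l = -1/44 (l = 1/(-44) = -1/44 ≈ -0.022727)
(-24306 + 35758)*((c(-8, Y) + 26)*l - 21338) = (-24306 + 35758)*((6 + 26)*(-1/44) - 21338) = 11452*(32*(-1/44) - 21338) = 11452*(-8/11 - 21338) = 11452*(-234726/11) = -2688082152/11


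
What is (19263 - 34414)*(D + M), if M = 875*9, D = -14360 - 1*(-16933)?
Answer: -158297648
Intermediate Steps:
D = 2573 (D = -14360 + 16933 = 2573)
M = 7875
(19263 - 34414)*(D + M) = (19263 - 34414)*(2573 + 7875) = -15151*10448 = -158297648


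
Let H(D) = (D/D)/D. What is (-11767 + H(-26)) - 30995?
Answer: -1111813/26 ≈ -42762.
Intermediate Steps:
H(D) = 1/D
(-11767 + H(-26)) - 30995 = (-11767 + 1/(-26)) - 30995 = (-11767 - 1/26) - 30995 = -305943/26 - 30995 = -1111813/26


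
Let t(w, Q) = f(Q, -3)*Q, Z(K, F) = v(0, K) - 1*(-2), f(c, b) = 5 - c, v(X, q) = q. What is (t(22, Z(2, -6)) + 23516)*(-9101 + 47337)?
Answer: 899310720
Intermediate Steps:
Z(K, F) = 2 + K (Z(K, F) = K - 1*(-2) = K + 2 = 2 + K)
t(w, Q) = Q*(5 - Q) (t(w, Q) = (5 - Q)*Q = Q*(5 - Q))
(t(22, Z(2, -6)) + 23516)*(-9101 + 47337) = ((2 + 2)*(5 - (2 + 2)) + 23516)*(-9101 + 47337) = (4*(5 - 1*4) + 23516)*38236 = (4*(5 - 4) + 23516)*38236 = (4*1 + 23516)*38236 = (4 + 23516)*38236 = 23520*38236 = 899310720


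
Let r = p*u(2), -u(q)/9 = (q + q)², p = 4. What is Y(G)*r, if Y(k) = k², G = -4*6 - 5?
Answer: -484416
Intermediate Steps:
u(q) = -36*q² (u(q) = -9*(q + q)² = -9*4*q² = -36*q²)
G = -29 (G = -24 - 5 = -29)
r = -576 (r = 4*(-36*2²) = 4*(-36*4) = 4*(-144) = -576)
Y(G)*r = (-29)²*(-576) = 841*(-576) = -484416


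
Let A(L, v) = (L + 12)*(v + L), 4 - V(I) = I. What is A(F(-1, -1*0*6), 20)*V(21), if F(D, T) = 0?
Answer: -4080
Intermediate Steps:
V(I) = 4 - I
A(L, v) = (12 + L)*(L + v)
A(F(-1, -1*0*6), 20)*V(21) = (0² + 12*0 + 12*20 + 0*20)*(4 - 1*21) = (0 + 0 + 240 + 0)*(4 - 21) = 240*(-17) = -4080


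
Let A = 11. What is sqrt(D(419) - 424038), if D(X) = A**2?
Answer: I*sqrt(423917) ≈ 651.09*I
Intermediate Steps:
D(X) = 121 (D(X) = 11**2 = 121)
sqrt(D(419) - 424038) = sqrt(121 - 424038) = sqrt(-423917) = I*sqrt(423917)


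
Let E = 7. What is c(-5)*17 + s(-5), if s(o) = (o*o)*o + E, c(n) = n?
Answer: -203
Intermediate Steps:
s(o) = 7 + o³ (s(o) = (o*o)*o + 7 = o²*o + 7 = o³ + 7 = 7 + o³)
c(-5)*17 + s(-5) = -5*17 + (7 + (-5)³) = -85 + (7 - 125) = -85 - 118 = -203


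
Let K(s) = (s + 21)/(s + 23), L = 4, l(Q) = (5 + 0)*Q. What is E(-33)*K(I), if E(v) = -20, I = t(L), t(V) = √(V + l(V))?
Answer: -1836/101 - 16*√6/101 ≈ -18.566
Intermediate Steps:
l(Q) = 5*Q
t(V) = √6*√V (t(V) = √(V + 5*V) = √(6*V) = √6*√V)
I = 2*√6 (I = √6*√4 = √6*2 = 2*√6 ≈ 4.8990)
K(s) = (21 + s)/(23 + s)
E(-33)*K(I) = -20*(21 + 2*√6)/(23 + 2*√6)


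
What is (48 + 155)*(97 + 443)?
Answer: 109620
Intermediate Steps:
(48 + 155)*(97 + 443) = 203*540 = 109620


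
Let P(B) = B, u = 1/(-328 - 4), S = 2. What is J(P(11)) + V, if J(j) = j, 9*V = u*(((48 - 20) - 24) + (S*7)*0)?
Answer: 8216/747 ≈ 10.999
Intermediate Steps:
u = -1/332 (u = 1/(-332) = -1/332 ≈ -0.0030120)
V = -1/747 (V = (-(((48 - 20) - 24) + (2*7)*0)/332)/9 = (-((28 - 24) + 14*0)/332)/9 = (-(4 + 0)/332)/9 = (-1/332*4)/9 = (⅑)*(-1/83) = -1/747 ≈ -0.0013387)
J(P(11)) + V = 11 - 1/747 = 8216/747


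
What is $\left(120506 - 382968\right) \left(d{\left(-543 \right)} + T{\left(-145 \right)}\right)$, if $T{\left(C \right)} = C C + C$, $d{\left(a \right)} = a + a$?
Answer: $-5195172828$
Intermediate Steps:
$d{\left(a \right)} = 2 a$
$T{\left(C \right)} = C + C^{2}$ ($T{\left(C \right)} = C^{2} + C = C + C^{2}$)
$\left(120506 - 382968\right) \left(d{\left(-543 \right)} + T{\left(-145 \right)}\right) = \left(120506 - 382968\right) \left(2 \left(-543\right) - 145 \left(1 - 145\right)\right) = - 262462 \left(-1086 - -20880\right) = - 262462 \left(-1086 + 20880\right) = \left(-262462\right) 19794 = -5195172828$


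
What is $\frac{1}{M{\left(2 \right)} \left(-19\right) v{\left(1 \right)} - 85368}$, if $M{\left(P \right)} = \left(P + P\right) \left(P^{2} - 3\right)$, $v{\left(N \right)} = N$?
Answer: $- \frac{1}{85444} \approx -1.1704 \cdot 10^{-5}$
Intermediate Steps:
$M{\left(P \right)} = 2 P \left(-3 + P^{2}\right)$
$\frac{1}{M{\left(2 \right)} \left(-19\right) v{\left(1 \right)} - 85368} = \frac{1}{2 \cdot 2 \left(-3 + 2^{2}\right) \left(-19\right) 1 - 85368} = \frac{1}{2 \cdot 2 \left(-3 + 4\right) \left(-19\right) 1 - 85368} = \frac{1}{2 \cdot 2 \cdot 1 \left(-19\right) 1 - 85368} = \frac{1}{4 \left(-19\right) 1 - 85368} = \frac{1}{\left(-76\right) 1 - 85368} = \frac{1}{-76 - 85368} = \frac{1}{-85444} = - \frac{1}{85444}$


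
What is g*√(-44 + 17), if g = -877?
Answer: -2631*I*√3 ≈ -4557.0*I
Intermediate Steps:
g*√(-44 + 17) = -877*√(-44 + 17) = -2631*I*√3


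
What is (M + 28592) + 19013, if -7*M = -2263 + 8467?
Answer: 327031/7 ≈ 46719.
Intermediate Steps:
M = -6204/7 (M = -(-2263 + 8467)/7 = -1/7*6204 = -6204/7 ≈ -886.29)
(M + 28592) + 19013 = (-6204/7 + 28592) + 19013 = 193940/7 + 19013 = 327031/7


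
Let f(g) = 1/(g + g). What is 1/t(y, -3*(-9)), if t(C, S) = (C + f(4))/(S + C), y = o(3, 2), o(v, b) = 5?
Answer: 256/41 ≈ 6.2439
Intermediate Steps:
f(g) = 1/(2*g)
y = 5
t(C, S) = (⅛ + C)/(C + S) (t(C, S) = (C + (½)/4)/(S + C) = (C + (½)*(¼))/(C + S) = (C + ⅛)/(C + S) = (⅛ + C)/(C + S))
1/t(y, -3*(-9)) = 1/((⅛ + 5)/(5 - 3*(-9))) = 1/((41/8)/(5 + 27)) = 1/((41/8)/32) = 1/((1/32)*(41/8)) = 1/(41/256) = 256/41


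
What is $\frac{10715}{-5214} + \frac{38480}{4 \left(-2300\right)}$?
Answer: $- \frac{3740159}{599610} \approx -6.2377$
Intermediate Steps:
$\frac{10715}{-5214} + \frac{38480}{4 \left(-2300\right)} = 10715 \left(- \frac{1}{5214}\right) + \frac{38480}{-9200} = - \frac{10715}{5214} + 38480 \left(- \frac{1}{9200}\right) = - \frac{10715}{5214} - \frac{481}{115} = - \frac{3740159}{599610}$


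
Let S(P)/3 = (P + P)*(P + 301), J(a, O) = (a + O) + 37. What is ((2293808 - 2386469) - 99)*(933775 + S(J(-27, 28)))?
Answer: -93786574920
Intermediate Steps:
J(a, O) = 37 + O + a (J(a, O) = (O + a) + 37 = 37 + O + a)
S(P) = 6*P*(301 + P) (S(P) = 3*((P + P)*(P + 301)) = 3*((2*P)*(301 + P)) = 3*(2*P*(301 + P)) = 6*P*(301 + P))
((2293808 - 2386469) - 99)*(933775 + S(J(-27, 28))) = ((2293808 - 2386469) - 99)*(933775 + 6*(37 + 28 - 27)*(301 + (37 + 28 - 27))) = (-92661 - 99)*(933775 + 6*38*(301 + 38)) = -92760*(933775 + 6*38*339) = -92760*(933775 + 77292) = -92760*1011067 = -93786574920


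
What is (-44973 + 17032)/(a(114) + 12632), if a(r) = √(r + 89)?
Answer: -352950712/159567221 + 27941*√203/159567221 ≈ -2.2094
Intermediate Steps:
a(r) = √(89 + r)
(-44973 + 17032)/(a(114) + 12632) = (-44973 + 17032)/(√(89 + 114) + 12632) = -27941/(√203 + 12632) = -27941/(12632 + √203)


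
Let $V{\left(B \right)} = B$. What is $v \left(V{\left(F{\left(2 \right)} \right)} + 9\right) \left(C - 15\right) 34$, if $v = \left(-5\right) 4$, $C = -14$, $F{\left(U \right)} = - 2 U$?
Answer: $98600$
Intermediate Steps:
$v = -20$
$v \left(V{\left(F{\left(2 \right)} \right)} + 9\right) \left(C - 15\right) 34 = - 20 \left(\left(-2\right) 2 + 9\right) \left(-14 - 15\right) 34 = - 20 \left(-4 + 9\right) \left(-29\right) 34 = - 20 \cdot 5 \left(-29\right) 34 = \left(-20\right) \left(-145\right) 34 = 2900 \cdot 34 = 98600$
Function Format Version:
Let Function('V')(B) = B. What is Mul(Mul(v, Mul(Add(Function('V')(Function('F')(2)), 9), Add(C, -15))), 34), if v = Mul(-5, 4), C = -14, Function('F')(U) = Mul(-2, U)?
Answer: 98600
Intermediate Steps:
v = -20
Mul(Mul(v, Mul(Add(Function('V')(Function('F')(2)), 9), Add(C, -15))), 34) = Mul(Mul(-20, Mul(Add(Mul(-2, 2), 9), Add(-14, -15))), 34) = Mul(Mul(-20, Mul(Add(-4, 9), -29)), 34) = Mul(Mul(-20, Mul(5, -29)), 34) = Mul(Mul(-20, -145), 34) = Mul(2900, 34) = 98600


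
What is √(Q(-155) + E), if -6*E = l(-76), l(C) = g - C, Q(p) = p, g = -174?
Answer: 4*I*√78/3 ≈ 11.776*I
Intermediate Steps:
l(C) = -174 - C
E = 49/3 (E = -(-174 - 1*(-76))/6 = -(-174 + 76)/6 = -⅙*(-98) = 49/3 ≈ 16.333)
√(Q(-155) + E) = √(-155 + 49/3) = √(-416/3) = 4*I*√78/3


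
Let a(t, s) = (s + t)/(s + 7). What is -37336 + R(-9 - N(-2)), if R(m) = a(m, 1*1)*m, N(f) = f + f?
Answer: -74667/2 ≈ -37334.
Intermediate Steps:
N(f) = 2*f
a(t, s) = (s + t)/(7 + s)
R(m) = m*(⅛ + m/8) (R(m) = ((1*1 + m)/(7 + 1*1))*m = ((1 + m)/(7 + 1))*m = ((1 + m)/8)*m = (⅛ + m/8)*m = m*(⅛ + m/8))
-37336 + R(-9 - N(-2)) = -37336 + (-9 - 2*(-2))*(1 + (-9 - 2*(-2)))/8 = -37336 + (-9 - 1*(-4))*(1 + (-9 - 1*(-4)))/8 = -37336 + (-9 + 4)*(1 + (-9 + 4))/8 = -37336 + (⅛)*(-5)*(1 - 5) = -37336 + (⅛)*(-5)*(-4) = -37336 + 5/2 = -74667/2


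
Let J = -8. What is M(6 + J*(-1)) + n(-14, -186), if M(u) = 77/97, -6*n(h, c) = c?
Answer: 3084/97 ≈ 31.794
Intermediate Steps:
n(h, c) = -c/6
M(u) = 77/97 (M(u) = 77*(1/97) = 77/97)
M(6 + J*(-1)) + n(-14, -186) = 77/97 - 1/6*(-186) = 77/97 + 31 = 3084/97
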